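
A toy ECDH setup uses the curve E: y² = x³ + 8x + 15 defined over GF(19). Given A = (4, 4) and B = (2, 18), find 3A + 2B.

First 3A:
Repeated addition: build up to 3A.
2A: tangent at (4, 4): λ = (3·4² + 8)/(2·4) ≡ 18/8. 8⁻¹ ≡ 12 (mod 19) since 8·12 = 96 ≡ 1, so λ ≡ 18·12 ≡ 7.
  x = λ² - 4 - 4 = 49 - 8 ≡ 3; y = λ·(4 - 3) - 4 ≡ 3. → (3, 3)
3A: (3, 3) + (4, 4). λ = (4 - 3)/(4 - 3) ≡ 1/1 mod 19. 1⁻¹ ≡ 1 (mod 19) since 1·1 = 1 ≡ 1, so λ ≡ 1.
  x = λ² - 3 - 4 = 1 - 7 ≡ 13; y = λ·(3 - 13) - 3 ≡ 6. → (13, 6)
3A = (13, 6).
Next 2B:
Repeated addition: build up to 2B.
2B: tangent at (2, 18): λ = (3·2² + 8)/(2·18) ≡ 1/17. 17⁻¹ ≡ 9 (mod 19), so λ ≡ 1·9 ≡ 9.
  x = λ² - 2 - 2 = 81 - 4 ≡ 1; y = λ·(2 - 1) - 18 ≡ 10. → (1, 10)
2B = (1, 10).
Finally 3A + 2B:
(13, 6) + (1, 10). λ = (10 - 6)/(1 - 13) ≡ 4/7 mod 19. 7⁻¹ ≡ 11 (mod 19), so λ ≡ 6.
  x = λ² - 13 - 1 = 36 - 14 ≡ 3; y = λ·(13 - 3) - 6 ≡ 16. → (3, 16)

(3, 16)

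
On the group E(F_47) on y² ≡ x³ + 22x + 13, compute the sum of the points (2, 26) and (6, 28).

(2, 26) + (6, 28). λ = (28 - 26)/(6 - 2) ≡ 2/4 mod 47. 4⁻¹ ≡ 12 (mod 47), so λ ≡ 24.
  x = λ² - 2 - 6 = 576 - 8 ≡ 4; y = λ·(2 - 4) - 26 ≡ 20. → (4, 20)

(4, 20)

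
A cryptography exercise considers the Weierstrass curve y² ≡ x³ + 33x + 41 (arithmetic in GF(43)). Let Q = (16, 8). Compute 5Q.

(38, 3)

Double-and-add on 5 = (101)₂. Start with Q = (16, 8) for the leading 1-bit.
double: tangent at (16, 8): λ = (3·16² + 33)/(2·8) ≡ 27/16. 16⁻¹ ≡ 35 (mod 43), so λ ≡ 27·35 ≡ 42.
  x = λ² - 16 - 16 = 1764 - 32 ≡ 12; y = λ·(16 - 12) - 8 ≡ 31. → (12, 31)
double: tangent at (12, 31): λ = (3·12² + 33)/(2·31) ≡ 35/19. 19⁻¹ ≡ 34 (mod 43), so λ ≡ 35·34 ≡ 29.
  x = λ² - 12 - 12 = 841 - 24 ≡ 0; y = λ·(12 - 0) - 31 ≡ 16. → (0, 16)
add Q: (0, 16) + (16, 8). λ = (8 - 16)/(16 - 0) ≡ 35/16 mod 43. 16⁻¹ ≡ 35 (mod 43), so λ ≡ 21.
  x = λ² - 0 - 16 = 441 - 16 ≡ 38; y = λ·(0 - 38) - 16 ≡ 3. → (38, 3)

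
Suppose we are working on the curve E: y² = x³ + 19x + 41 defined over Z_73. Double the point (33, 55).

tangent at (33, 55): λ = (3·33² + 19)/(2·55) ≡ 1/37. 37⁻¹ ≡ 2 (mod 73) since 37·2 = 74 ≡ 1, so λ ≡ 1·2 ≡ 2.
  x = λ² - 33 - 33 = 4 - 66 ≡ 11; y = λ·(33 - 11) - 55 ≡ 62. → (11, 62)

(11, 62)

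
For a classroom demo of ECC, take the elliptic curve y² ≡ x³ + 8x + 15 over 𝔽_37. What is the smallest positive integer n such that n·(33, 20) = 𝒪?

10

2P: tangent at (33, 20): λ = (3·33² + 8)/(2·20) ≡ 19/3. 3⁻¹ ≡ 25 (mod 37) since 3·25 = 75 ≡ 1, so λ ≡ 19·25 ≡ 31.
  x = λ² - 33 - 33 = 961 - 66 ≡ 7; y = λ·(33 - 7) - 20 ≡ 9. → (7, 9)
3P: (7, 9) + (33, 20). λ = (20 - 9)/(33 - 7) ≡ 11/26 mod 37. 26⁻¹ ≡ 10 (mod 37), so λ ≡ 36.
  x = λ² - 7 - 33 = 1296 - 40 ≡ 35; y = λ·(7 - 35) - 9 ≡ 19. → (35, 19)
4P: (35, 19) + (33, 20). λ = (20 - 19)/(33 - 35) ≡ 1/35 mod 37. 35⁻¹ ≡ 18 (mod 37), so λ ≡ 18.
  x = λ² - 35 - 33 = 324 - 68 ≡ 34; y = λ·(35 - 34) - 19 ≡ 36. → (34, 36)
5P: (34, 36) + (33, 20). λ = (20 - 36)/(33 - 34) ≡ 21/36 mod 37. 36⁻¹ ≡ 36 (mod 37) since 36·36 = 1296 ≡ 1, so λ ≡ 16.
  x = λ² - 34 - 33 = 256 - 67 ≡ 4; y = λ·(34 - 4) - 36 ≡ 0. → (4, 0)
6P: (4, 0) + (33, 20). λ = (20 - 0)/(33 - 4) ≡ 20/29 mod 37. 29⁻¹ ≡ 23 (mod 37), so λ ≡ 16.
  x = λ² - 4 - 33 = 256 - 37 ≡ 34; y = λ·(4 - 34) - 0 ≡ 1. → (34, 1)
7P: (34, 1) + (33, 20). λ = (20 - 1)/(33 - 34) ≡ 19/36 mod 37. 36⁻¹ ≡ 36 (mod 37) since 36·36 = 1296 ≡ 1, so λ ≡ 18.
  x = λ² - 34 - 33 = 324 - 67 ≡ 35; y = λ·(34 - 35) - 1 ≡ 18. → (35, 18)
8P: (35, 18) + (33, 20). λ = (20 - 18)/(33 - 35) ≡ 2/35 mod 37. 35⁻¹ ≡ 18 (mod 37) since 35·18 = 630 ≡ 1, so λ ≡ 36.
  x = λ² - 35 - 33 = 1296 - 68 ≡ 7; y = λ·(35 - 7) - 18 ≡ 28. → (7, 28)
9P: (7, 28) + (33, 20). λ = (20 - 28)/(33 - 7) ≡ 29/26 mod 37. 26⁻¹ ≡ 10 (mod 37) since 26·10 = 260 ≡ 1, so λ ≡ 31.
  x = λ² - 7 - 33 = 961 - 40 ≡ 33; y = λ·(7 - 33) - 28 ≡ 17. → (33, 17)
10P: (33, 17) + (33, 20): same x and y₁ ≡ -y₂, so the sum is 𝒪.
10P = 𝒪, so the order is 10.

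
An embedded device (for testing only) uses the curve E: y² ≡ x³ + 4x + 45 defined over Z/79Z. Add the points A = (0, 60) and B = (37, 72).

(0, 60) + (37, 72). λ = (72 - 60)/(37 - 0) ≡ 12/37 mod 79. 37⁻¹ ≡ 47 (mod 79), so λ ≡ 11.
  x = λ² - 0 - 37 = 121 - 37 ≡ 5; y = λ·(0 - 5) - 60 ≡ 43. → (5, 43)

(5, 43)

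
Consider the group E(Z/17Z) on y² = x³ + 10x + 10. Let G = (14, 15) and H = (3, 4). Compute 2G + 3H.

First 2G:
Repeated addition: build up to 2G.
2G: tangent at (14, 15): λ = (3·14² + 10)/(2·15) ≡ 3/13. 13⁻¹ ≡ 4 (mod 17), so λ ≡ 3·4 ≡ 12.
  x = λ² - 14 - 14 = 144 - 28 ≡ 14; y = λ·(14 - 14) - 15 ≡ 2. → (14, 2)
2G = (14, 2).
Next 3H:
Repeated addition: build up to 3H.
2H: tangent at (3, 4): λ = (3·3² + 10)/(2·4) ≡ 3/8. 8⁻¹ ≡ 15 (mod 17) since 8·15 = 120 ≡ 1, so λ ≡ 3·15 ≡ 11.
  x = λ² - 3 - 3 = 121 - 6 ≡ 13; y = λ·(3 - 13) - 4 ≡ 5. → (13, 5)
3H: (13, 5) + (3, 4). λ = (4 - 5)/(3 - 13) ≡ 16/7 mod 17. 7⁻¹ ≡ 5 (mod 17) since 7·5 = 35 ≡ 1, so λ ≡ 12.
  x = λ² - 13 - 3 = 144 - 16 ≡ 9; y = λ·(13 - 9) - 5 ≡ 9. → (9, 9)
3H = (9, 9).
Finally 2G + 3H:
(14, 2) + (9, 9). λ = (9 - 2)/(9 - 14) ≡ 7/12 mod 17. 12⁻¹ ≡ 10 (mod 17), so λ ≡ 2.
  x = λ² - 14 - 9 = 4 - 23 ≡ 15; y = λ·(14 - 15) - 2 ≡ 13. → (15, 13)

(15, 13)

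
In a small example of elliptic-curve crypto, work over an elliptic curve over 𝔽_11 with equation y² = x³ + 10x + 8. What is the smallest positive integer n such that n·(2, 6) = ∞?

7

2P: tangent at (2, 6): λ = (3·2² + 10)/(2·6) ≡ 0/1. 1⁻¹ ≡ 1 (mod 11), so λ ≡ 0·1 ≡ 0.
  x = λ² - 2 - 2 = 0 - 4 ≡ 7; y = λ·(2 - 7) - 6 ≡ 5. → (7, 5)
3P: (7, 5) + (2, 6). λ = (6 - 5)/(2 - 7) ≡ 1/6 mod 11. 6⁻¹ ≡ 2 (mod 11) since 6·2 = 12 ≡ 1, so λ ≡ 2.
  x = λ² - 7 - 2 = 4 - 9 ≡ 6; y = λ·(7 - 6) - 5 ≡ 8. → (6, 8)
4P: (6, 8) + (2, 6). λ = (6 - 8)/(2 - 6) ≡ 9/7 mod 11. 7⁻¹ ≡ 8 (mod 11) since 7·8 = 56 ≡ 1, so λ ≡ 6.
  x = λ² - 6 - 2 = 36 - 8 ≡ 6; y = λ·(6 - 6) - 8 ≡ 3. → (6, 3)
5P: (6, 3) + (2, 6). λ = (6 - 3)/(2 - 6) ≡ 3/7 mod 11. 7⁻¹ ≡ 8 (mod 11) since 7·8 = 56 ≡ 1, so λ ≡ 2.
  x = λ² - 6 - 2 = 4 - 8 ≡ 7; y = λ·(6 - 7) - 3 ≡ 6. → (7, 6)
6P: (7, 6) + (2, 6). λ = (6 - 6)/(2 - 7) ≡ 0/6 mod 11. 6⁻¹ ≡ 2 (mod 11) since 6·2 = 12 ≡ 1, so λ ≡ 0.
  x = λ² - 7 - 2 = 0 - 9 ≡ 2; y = λ·(7 - 2) - 6 ≡ 5. → (2, 5)
7P: (2, 5) + (2, 6): same x and y₁ ≡ -y₂, so the sum is ∞.
7P = ∞, so the order is 7.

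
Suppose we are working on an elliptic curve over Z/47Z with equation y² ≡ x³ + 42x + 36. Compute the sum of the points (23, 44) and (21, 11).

(5, 18)

(23, 44) + (21, 11). λ = (11 - 44)/(21 - 23) ≡ 14/45 mod 47. 45⁻¹ ≡ 23 (mod 47), so λ ≡ 40.
  x = λ² - 23 - 21 = 1600 - 44 ≡ 5; y = λ·(23 - 5) - 44 ≡ 18. → (5, 18)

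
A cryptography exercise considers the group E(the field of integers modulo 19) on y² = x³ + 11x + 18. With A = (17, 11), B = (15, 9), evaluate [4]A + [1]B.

(12, 4)

First 4A:
Double-and-add on 4 = (100)₂. Start with A = (17, 11) for the leading 1-bit.
double: tangent at (17, 11): λ = (3·17² + 11)/(2·11) ≡ 4/3. 3⁻¹ ≡ 13 (mod 19) since 3·13 = 39 ≡ 1, so λ ≡ 4·13 ≡ 14.
  x = λ² - 17 - 17 = 196 - 34 ≡ 10; y = λ·(17 - 10) - 11 ≡ 11. → (10, 11)
double: tangent at (10, 11): λ = (3·10² + 11)/(2·11) ≡ 7/3. 3⁻¹ ≡ 13 (mod 19), so λ ≡ 7·13 ≡ 15.
  x = λ² - 10 - 10 = 225 - 20 ≡ 15; y = λ·(10 - 15) - 11 ≡ 9. → (15, 9)
4A = (15, 9).
Finally 4A + B:
tangent at (15, 9): λ = (3·15² + 11)/(2·9) ≡ 2/18. 18⁻¹ ≡ 18 (mod 19), so λ ≡ 2·18 ≡ 17.
  x = λ² - 15 - 15 = 289 - 30 ≡ 12; y = λ·(15 - 12) - 9 ≡ 4. → (12, 4)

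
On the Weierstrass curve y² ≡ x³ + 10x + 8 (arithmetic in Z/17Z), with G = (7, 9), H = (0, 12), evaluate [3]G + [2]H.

(1, 11)

First 3G:
Repeated addition: build up to 3G.
2G: tangent at (7, 9): λ = (3·7² + 10)/(2·9) ≡ 4/1. 1⁻¹ ≡ 1 (mod 17), so λ ≡ 4·1 ≡ 4.
  x = λ² - 7 - 7 = 16 - 14 ≡ 2; y = λ·(7 - 2) - 9 ≡ 11. → (2, 11)
3G: (2, 11) + (7, 9). λ = (9 - 11)/(7 - 2) ≡ 15/5 mod 17. 5⁻¹ ≡ 7 (mod 17), so λ ≡ 3.
  x = λ² - 2 - 7 = 9 - 9 ≡ 0; y = λ·(2 - 0) - 11 ≡ 12. → (0, 12)
3G = (0, 12).
Next 2H:
Repeated addition: build up to 2H.
2H: tangent at (0, 12): λ = (3·0² + 10)/(2·12) ≡ 10/7. 7⁻¹ ≡ 5 (mod 17), so λ ≡ 10·5 ≡ 16.
  x = λ² - 0 - 0 = 256 - 0 ≡ 1; y = λ·(0 - 1) - 12 ≡ 6. → (1, 6)
2H = (1, 6).
Finally 3G + 2H:
(0, 12) + (1, 6). λ = (6 - 12)/(1 - 0) ≡ 11/1 mod 17. 1⁻¹ ≡ 1 (mod 17), so λ ≡ 11.
  x = λ² - 0 - 1 = 121 - 1 ≡ 1; y = λ·(0 - 1) - 12 ≡ 11. → (1, 11)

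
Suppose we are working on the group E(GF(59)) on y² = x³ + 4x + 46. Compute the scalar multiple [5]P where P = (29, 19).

Repeated addition: build up to 5P.
2P: tangent at (29, 19): λ = (3·29² + 4)/(2·19) ≡ 49/38. 38⁻¹ ≡ 14 (mod 59), so λ ≡ 49·14 ≡ 37.
  x = λ² - 29 - 29 = 1369 - 58 ≡ 13; y = λ·(29 - 13) - 19 ≡ 42. → (13, 42)
3P: (13, 42) + (29, 19). λ = (19 - 42)/(29 - 13) ≡ 36/16 mod 59. 16⁻¹ ≡ 48 (mod 59), so λ ≡ 17.
  x = λ² - 13 - 29 = 289 - 42 ≡ 11; y = λ·(13 - 11) - 42 ≡ 51. → (11, 51)
4P: (11, 51) + (29, 19). λ = (19 - 51)/(29 - 11) ≡ 27/18 mod 59. 18⁻¹ ≡ 23 (mod 59) since 18·23 = 414 ≡ 1, so λ ≡ 31.
  x = λ² - 11 - 29 = 961 - 40 ≡ 36; y = λ·(11 - 36) - 51 ≡ 0. → (36, 0)
5P: (36, 0) + (29, 19). λ = (19 - 0)/(29 - 36) ≡ 19/52 mod 59. 52⁻¹ ≡ 42 (mod 59), so λ ≡ 31.
  x = λ² - 36 - 29 = 961 - 65 ≡ 11; y = λ·(36 - 11) - 0 ≡ 8. → (11, 8)

(11, 8)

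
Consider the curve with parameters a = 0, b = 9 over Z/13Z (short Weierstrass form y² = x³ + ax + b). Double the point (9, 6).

tangent at (9, 6): λ = (3·9² + 0)/(2·6) ≡ 9/12. 12⁻¹ ≡ 12 (mod 13), so λ ≡ 9·12 ≡ 4.
  x = λ² - 9 - 9 = 16 - 18 ≡ 11; y = λ·(9 - 11) - 6 ≡ 12. → (11, 12)

(11, 12)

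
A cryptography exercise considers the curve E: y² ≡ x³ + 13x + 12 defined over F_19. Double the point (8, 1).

tangent at (8, 1): λ = (3·8² + 13)/(2·1) ≡ 15/2. 2⁻¹ ≡ 10 (mod 19), so λ ≡ 15·10 ≡ 17.
  x = λ² - 8 - 8 = 289 - 16 ≡ 7; y = λ·(8 - 7) - 1 ≡ 16. → (7, 16)

(7, 16)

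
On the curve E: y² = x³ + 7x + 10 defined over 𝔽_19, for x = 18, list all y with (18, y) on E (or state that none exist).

none

x³ + 7x + 10 = 5968 ≡ 2 (mod 19).
2 is a non-residue mod 19; no y exists.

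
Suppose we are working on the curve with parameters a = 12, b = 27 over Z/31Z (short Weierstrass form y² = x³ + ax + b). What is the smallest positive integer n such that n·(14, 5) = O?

2P: tangent at (14, 5): λ = (3·14² + 12)/(2·5) ≡ 11/10. 10⁻¹ ≡ 28 (mod 31), so λ ≡ 11·28 ≡ 29.
  x = λ² - 14 - 14 = 841 - 28 ≡ 7; y = λ·(14 - 7) - 5 ≡ 12. → (7, 12)
3P: (7, 12) + (14, 5). λ = (5 - 12)/(14 - 7) ≡ 24/7 mod 31. 7⁻¹ ≡ 9 (mod 31), so λ ≡ 30.
  x = λ² - 7 - 14 = 900 - 21 ≡ 11; y = λ·(7 - 11) - 12 ≡ 23. → (11, 23)
4P: (11, 23) + (14, 5). λ = (5 - 23)/(14 - 11) ≡ 13/3 mod 31. 3⁻¹ ≡ 21 (mod 31), so λ ≡ 25.
  x = λ² - 11 - 14 = 625 - 25 ≡ 11; y = λ·(11 - 11) - 23 ≡ 8. → (11, 8)
5P: (11, 8) + (14, 5). λ = (5 - 8)/(14 - 11) ≡ 28/3 mod 31. 3⁻¹ ≡ 21 (mod 31), so λ ≡ 30.
  x = λ² - 11 - 14 = 900 - 25 ≡ 7; y = λ·(11 - 7) - 8 ≡ 19. → (7, 19)
6P: (7, 19) + (14, 5). λ = (5 - 19)/(14 - 7) ≡ 17/7 mod 31. 7⁻¹ ≡ 9 (mod 31) since 7·9 = 63 ≡ 1, so λ ≡ 29.
  x = λ² - 7 - 14 = 841 - 21 ≡ 14; y = λ·(7 - 14) - 19 ≡ 26. → (14, 26)
7P: (14, 26) + (14, 5): same x and y₁ ≡ -y₂, so the sum is O.
7P = O, so the order is 7.

7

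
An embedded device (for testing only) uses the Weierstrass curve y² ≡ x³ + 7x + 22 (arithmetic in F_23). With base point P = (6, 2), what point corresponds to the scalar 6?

(11, 2)

Repeated addition: build up to 6P.
2P: tangent at (6, 2): λ = (3·6² + 7)/(2·2) ≡ 0/4. 4⁻¹ ≡ 6 (mod 23), so λ ≡ 0·6 ≡ 0.
  x = λ² - 6 - 6 = 0 - 12 ≡ 11; y = λ·(6 - 11) - 2 ≡ 21. → (11, 21)
3P: (11, 21) + (6, 2). λ = (2 - 21)/(6 - 11) ≡ 4/18 mod 23. 18⁻¹ ≡ 9 (mod 23), so λ ≡ 13.
  x = λ² - 11 - 6 = 169 - 17 ≡ 14; y = λ·(11 - 14) - 21 ≡ 9. → (14, 9)
4P: (14, 9) + (6, 2). λ = (2 - 9)/(6 - 14) ≡ 16/15 mod 23. 15⁻¹ ≡ 20 (mod 23), so λ ≡ 21.
  x = λ² - 14 - 6 = 441 - 20 ≡ 7; y = λ·(14 - 7) - 9 ≡ 0. → (7, 0)
5P: (7, 0) + (6, 2). λ = (2 - 0)/(6 - 7) ≡ 2/22 mod 23. 22⁻¹ ≡ 22 (mod 23), so λ ≡ 21.
  x = λ² - 7 - 6 = 441 - 13 ≡ 14; y = λ·(7 - 14) - 0 ≡ 14. → (14, 14)
6P: (14, 14) + (6, 2). λ = (2 - 14)/(6 - 14) ≡ 11/15 mod 23. 15⁻¹ ≡ 20 (mod 23) since 15·20 = 300 ≡ 1, so λ ≡ 13.
  x = λ² - 14 - 6 = 169 - 20 ≡ 11; y = λ·(14 - 11) - 14 ≡ 2. → (11, 2)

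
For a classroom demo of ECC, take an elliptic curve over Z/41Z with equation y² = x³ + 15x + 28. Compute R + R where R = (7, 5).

tangent at (7, 5): λ = (3·7² + 15)/(2·5) ≡ 39/10. 10⁻¹ ≡ 37 (mod 41) since 10·37 = 370 ≡ 1, so λ ≡ 39·37 ≡ 8.
  x = λ² - 7 - 7 = 64 - 14 ≡ 9; y = λ·(7 - 9) - 5 ≡ 20. → (9, 20)

(9, 20)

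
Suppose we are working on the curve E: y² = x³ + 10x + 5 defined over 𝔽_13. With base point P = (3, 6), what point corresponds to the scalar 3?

Repeated addition: build up to 3P.
2P: tangent at (3, 6): λ = (3·3² + 10)/(2·6) ≡ 11/12. 12⁻¹ ≡ 12 (mod 13) since 12·12 = 144 ≡ 1, so λ ≡ 11·12 ≡ 2.
  x = λ² - 3 - 3 = 4 - 6 ≡ 11; y = λ·(3 - 11) - 6 ≡ 4. → (11, 4)
3P: (11, 4) + (3, 6). λ = (6 - 4)/(3 - 11) ≡ 2/5 mod 13. 5⁻¹ ≡ 8 (mod 13), so λ ≡ 3.
  x = λ² - 11 - 3 = 9 - 14 ≡ 8; y = λ·(11 - 8) - 4 ≡ 5. → (8, 5)

(8, 5)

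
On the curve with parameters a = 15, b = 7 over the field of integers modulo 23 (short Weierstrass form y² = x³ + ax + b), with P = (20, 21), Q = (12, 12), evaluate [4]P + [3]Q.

(12, 11)

First 4P:
Double-and-add on 4 = (100)₂. Start with P = (20, 21) for the leading 1-bit.
double: tangent at (20, 21): λ = (3·20² + 15)/(2·21) ≡ 19/19. 19⁻¹ ≡ 17 (mod 23), so λ ≡ 19·17 ≡ 1.
  x = λ² - 20 - 20 = 1 - 40 ≡ 7; y = λ·(20 - 7) - 21 ≡ 15. → (7, 15)
double: tangent at (7, 15): λ = (3·7² + 15)/(2·15) ≡ 1/7. 7⁻¹ ≡ 10 (mod 23), so λ ≡ 1·10 ≡ 10.
  x = λ² - 7 - 7 = 100 - 14 ≡ 17; y = λ·(7 - 17) - 15 ≡ 0. → (17, 0)
4P = (17, 0).
Next 3Q:
Repeated addition: build up to 3Q.
2Q: tangent at (12, 12): λ = (3·12² + 15)/(2·12) ≡ 10/1. 1⁻¹ ≡ 1 (mod 23), so λ ≡ 10·1 ≡ 10.
  x = λ² - 12 - 12 = 100 - 24 ≡ 7; y = λ·(12 - 7) - 12 ≡ 15. → (7, 15)
3Q: (7, 15) + (12, 12). λ = (12 - 15)/(12 - 7) ≡ 20/5 mod 23. 5⁻¹ ≡ 14 (mod 23), so λ ≡ 4.
  x = λ² - 7 - 12 = 16 - 19 ≡ 20; y = λ·(7 - 20) - 15 ≡ 2. → (20, 2)
3Q = (20, 2).
Finally 4P + 3Q:
(17, 0) + (20, 2). λ = (2 - 0)/(20 - 17) ≡ 2/3 mod 23. 3⁻¹ ≡ 8 (mod 23), so λ ≡ 16.
  x = λ² - 17 - 20 = 256 - 37 ≡ 12; y = λ·(17 - 12) - 0 ≡ 11. → (12, 11)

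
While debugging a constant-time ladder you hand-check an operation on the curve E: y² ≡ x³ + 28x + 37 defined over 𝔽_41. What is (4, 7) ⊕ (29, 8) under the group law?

(4, 34)

(4, 7) + (29, 8). λ = (8 - 7)/(29 - 4) ≡ 1/25 mod 41. 25⁻¹ ≡ 23 (mod 41) since 25·23 = 575 ≡ 1, so λ ≡ 23.
  x = λ² - 4 - 29 = 529 - 33 ≡ 4; y = λ·(4 - 4) - 7 ≡ 34. → (4, 34)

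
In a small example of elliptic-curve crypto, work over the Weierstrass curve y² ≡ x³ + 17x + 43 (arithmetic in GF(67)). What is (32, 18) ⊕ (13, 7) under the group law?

(55, 11)

(32, 18) + (13, 7). λ = (7 - 18)/(13 - 32) ≡ 56/48 mod 67. 48⁻¹ ≡ 7 (mod 67), so λ ≡ 57.
  x = λ² - 32 - 13 = 3249 - 45 ≡ 55; y = λ·(32 - 55) - 18 ≡ 11. → (55, 11)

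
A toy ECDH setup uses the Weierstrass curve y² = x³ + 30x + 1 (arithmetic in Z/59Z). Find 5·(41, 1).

(58, 18)

Write P = (41, 1).
Double-and-add on 5 = (101)₂. Start with P = (41, 1) for the leading 1-bit.
double: tangent at (41, 1): λ = (3·41² + 30)/(2·1) ≡ 58/2. 2⁻¹ ≡ 30 (mod 59), so λ ≡ 58·30 ≡ 29.
  x = λ² - 41 - 41 = 841 - 82 ≡ 51; y = λ·(41 - 51) - 1 ≡ 4. → (51, 4)
double: tangent at (51, 4): λ = (3·51² + 30)/(2·4) ≡ 45/8. 8⁻¹ ≡ 37 (mod 59) since 8·37 = 296 ≡ 1, so λ ≡ 45·37 ≡ 13.
  x = λ² - 51 - 51 = 169 - 102 ≡ 8; y = λ·(51 - 8) - 4 ≡ 24. → (8, 24)
add P: (8, 24) + (41, 1). λ = (1 - 24)/(41 - 8) ≡ 36/33 mod 59. 33⁻¹ ≡ 34 (mod 59) since 33·34 = 1122 ≡ 1, so λ ≡ 44.
  x = λ² - 8 - 41 = 1936 - 49 ≡ 58; y = λ·(8 - 58) - 24 ≡ 18. → (58, 18)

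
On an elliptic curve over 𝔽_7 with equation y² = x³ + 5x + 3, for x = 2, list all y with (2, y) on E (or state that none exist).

x³ + 5x + 3 = 21 ≡ 0 (mod 7).
Only y = 0 satisfies y² ≡ 0.

0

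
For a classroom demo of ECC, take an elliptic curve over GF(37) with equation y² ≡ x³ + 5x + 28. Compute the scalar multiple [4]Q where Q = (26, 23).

(14, 20)

Repeated addition: build up to 4Q.
2Q: tangent at (26, 23): λ = (3·26² + 5)/(2·23) ≡ 35/9. 9⁻¹ ≡ 33 (mod 37) since 9·33 = 297 ≡ 1, so λ ≡ 35·33 ≡ 8.
  x = λ² - 26 - 26 = 64 - 52 ≡ 12; y = λ·(26 - 12) - 23 ≡ 15. → (12, 15)
3Q: (12, 15) + (26, 23). λ = (23 - 15)/(26 - 12) ≡ 8/14 mod 37. 14⁻¹ ≡ 8 (mod 37) since 14·8 = 112 ≡ 1, so λ ≡ 27.
  x = λ² - 12 - 26 = 729 - 38 ≡ 25; y = λ·(12 - 25) - 15 ≡ 4. → (25, 4)
4Q: (25, 4) + (26, 23). λ = (23 - 4)/(26 - 25) ≡ 19/1 mod 37. 1⁻¹ ≡ 1 (mod 37), so λ ≡ 19.
  x = λ² - 25 - 26 = 361 - 51 ≡ 14; y = λ·(25 - 14) - 4 ≡ 20. → (14, 20)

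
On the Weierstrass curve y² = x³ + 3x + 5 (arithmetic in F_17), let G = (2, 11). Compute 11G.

Double-and-add on 11 = (1011)₂. Start with G = (2, 11) for the leading 1-bit.
double: tangent at (2, 11): λ = (3·2² + 3)/(2·11) ≡ 15/5. 5⁻¹ ≡ 7 (mod 17), so λ ≡ 15·7 ≡ 3.
  x = λ² - 2 - 2 = 9 - 4 ≡ 5; y = λ·(2 - 5) - 11 ≡ 14. → (5, 14)
double: tangent at (5, 14): λ = (3·5² + 3)/(2·14) ≡ 10/11. 11⁻¹ ≡ 14 (mod 17) since 11·14 = 154 ≡ 1, so λ ≡ 10·14 ≡ 4.
  x = λ² - 5 - 5 = 16 - 10 ≡ 6; y = λ·(5 - 6) - 14 ≡ 16. → (6, 16)
add G: (6, 16) + (2, 11). λ = (11 - 16)/(2 - 6) ≡ 12/13 mod 17. 13⁻¹ ≡ 4 (mod 17) since 13·4 = 52 ≡ 1, so λ ≡ 14.
  x = λ² - 6 - 2 = 196 - 8 ≡ 1; y = λ·(6 - 1) - 16 ≡ 3. → (1, 3)
double: tangent at (1, 3): λ = (3·1² + 3)/(2·3) ≡ 6/6. 6⁻¹ ≡ 3 (mod 17) since 6·3 = 18 ≡ 1, so λ ≡ 6·3 ≡ 1.
  x = λ² - 1 - 1 = 1 - 2 ≡ 16; y = λ·(1 - 16) - 3 ≡ 16. → (16, 16)
add G: (16, 16) + (2, 11). λ = (11 - 16)/(2 - 16) ≡ 12/3 mod 17. 3⁻¹ ≡ 6 (mod 17), so λ ≡ 4.
  x = λ² - 16 - 2 = 16 - 18 ≡ 15; y = λ·(16 - 15) - 16 ≡ 5. → (15, 5)

(15, 5)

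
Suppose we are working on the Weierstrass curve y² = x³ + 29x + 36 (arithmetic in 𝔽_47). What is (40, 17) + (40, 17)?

(46, 10)

tangent at (40, 17): λ = (3·40² + 29)/(2·17) ≡ 35/34. 34⁻¹ ≡ 18 (mod 47), so λ ≡ 35·18 ≡ 19.
  x = λ² - 40 - 40 = 361 - 80 ≡ 46; y = λ·(40 - 46) - 17 ≡ 10. → (46, 10)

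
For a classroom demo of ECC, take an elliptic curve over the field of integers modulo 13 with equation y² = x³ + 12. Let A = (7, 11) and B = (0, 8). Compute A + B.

(7, 11) + (0, 8). λ = (8 - 11)/(0 - 7) ≡ 10/6 mod 13. 6⁻¹ ≡ 11 (mod 13) since 6·11 = 66 ≡ 1, so λ ≡ 6.
  x = λ² - 7 - 0 = 36 - 7 ≡ 3; y = λ·(7 - 3) - 11 ≡ 0. → (3, 0)

(3, 0)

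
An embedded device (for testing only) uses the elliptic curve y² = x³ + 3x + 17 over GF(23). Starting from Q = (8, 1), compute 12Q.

(20, 21)

Double-and-add on 12 = (1100)₂. Start with Q = (8, 1) for the leading 1-bit.
double: tangent at (8, 1): λ = (3·8² + 3)/(2·1) ≡ 11/2. 2⁻¹ ≡ 12 (mod 23) since 2·12 = 24 ≡ 1, so λ ≡ 11·12 ≡ 17.
  x = λ² - 8 - 8 = 289 - 16 ≡ 20; y = λ·(8 - 20) - 1 ≡ 2. → (20, 2)
add Q: (20, 2) + (8, 1). λ = (1 - 2)/(8 - 20) ≡ 22/11 mod 23. 11⁻¹ ≡ 21 (mod 23) since 11·21 = 231 ≡ 1, so λ ≡ 2.
  x = λ² - 20 - 8 = 4 - 28 ≡ 22; y = λ·(20 - 22) - 2 ≡ 17. → (22, 17)
double: tangent at (22, 17): λ = (3·22² + 3)/(2·17) ≡ 6/11. 11⁻¹ ≡ 21 (mod 23), so λ ≡ 6·21 ≡ 11.
  x = λ² - 22 - 22 = 121 - 44 ≡ 8; y = λ·(22 - 8) - 17 ≡ 22. → (8, 22)
double: tangent at (8, 22): λ = (3·8² + 3)/(2·22) ≡ 11/21. 21⁻¹ ≡ 11 (mod 23), so λ ≡ 11·11 ≡ 6.
  x = λ² - 8 - 8 = 36 - 16 ≡ 20; y = λ·(8 - 20) - 22 ≡ 21. → (20, 21)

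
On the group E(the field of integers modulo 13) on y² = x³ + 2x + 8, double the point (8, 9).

tangent at (8, 9): λ = (3·8² + 2)/(2·9) ≡ 12/5. 5⁻¹ ≡ 8 (mod 13), so λ ≡ 12·8 ≡ 5.
  x = λ² - 8 - 8 = 25 - 16 ≡ 9; y = λ·(8 - 9) - 9 ≡ 12. → (9, 12)

(9, 12)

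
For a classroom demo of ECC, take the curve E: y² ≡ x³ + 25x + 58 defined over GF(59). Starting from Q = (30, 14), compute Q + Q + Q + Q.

(55, 22)

Repeated addition: build up to 4Q.
2Q: tangent at (30, 14): λ = (3·30² + 25)/(2·14) ≡ 11/28. 28⁻¹ ≡ 19 (mod 59), so λ ≡ 11·19 ≡ 32.
  x = λ² - 30 - 30 = 1024 - 60 ≡ 20; y = λ·(30 - 20) - 14 ≡ 11. → (20, 11)
3Q: (20, 11) + (30, 14). λ = (14 - 11)/(30 - 20) ≡ 3/10 mod 59. 10⁻¹ ≡ 6 (mod 59), so λ ≡ 18.
  x = λ² - 20 - 30 = 324 - 50 ≡ 38; y = λ·(20 - 38) - 11 ≡ 19. → (38, 19)
4Q: (38, 19) + (30, 14). λ = (14 - 19)/(30 - 38) ≡ 54/51 mod 59. 51⁻¹ ≡ 22 (mod 59) since 51·22 = 1122 ≡ 1, so λ ≡ 8.
  x = λ² - 38 - 30 = 64 - 68 ≡ 55; y = λ·(38 - 55) - 19 ≡ 22. → (55, 22)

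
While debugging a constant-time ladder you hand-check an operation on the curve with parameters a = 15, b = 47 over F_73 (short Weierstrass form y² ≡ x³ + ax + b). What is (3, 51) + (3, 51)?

tangent at (3, 51): λ = (3·3² + 15)/(2·51) ≡ 42/29. 29⁻¹ ≡ 68 (mod 73), so λ ≡ 42·68 ≡ 9.
  x = λ² - 3 - 3 = 81 - 6 ≡ 2; y = λ·(3 - 2) - 51 ≡ 31. → (2, 31)

(2, 31)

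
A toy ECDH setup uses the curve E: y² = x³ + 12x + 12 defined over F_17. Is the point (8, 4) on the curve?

y² = 4² ≡ 16; x³ + 12x + 12 = 620 ≡ 8 (mod 17). 16 ≠ 8.

no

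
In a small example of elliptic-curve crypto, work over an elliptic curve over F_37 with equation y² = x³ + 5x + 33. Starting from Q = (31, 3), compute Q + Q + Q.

Repeated addition: build up to 3Q.
2Q: tangent at (31, 3): λ = (3·31² + 5)/(2·3) ≡ 2/6. 6⁻¹ ≡ 31 (mod 37), so λ ≡ 2·31 ≡ 25.
  x = λ² - 31 - 31 = 625 - 62 ≡ 8; y = λ·(31 - 8) - 3 ≡ 17. → (8, 17)
3Q: (8, 17) + (31, 3). λ = (3 - 17)/(31 - 8) ≡ 23/23 mod 37. 23⁻¹ ≡ 29 (mod 37), so λ ≡ 1.
  x = λ² - 8 - 31 = 1 - 39 ≡ 36; y = λ·(8 - 36) - 17 ≡ 29. → (36, 29)

(36, 29)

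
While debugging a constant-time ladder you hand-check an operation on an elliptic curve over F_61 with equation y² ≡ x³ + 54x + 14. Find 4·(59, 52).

Write Q = (59, 52).
Double-and-add on 4 = (100)₂. Start with Q = (59, 52) for the leading 1-bit.
double: tangent at (59, 52): λ = (3·59² + 54)/(2·52) ≡ 5/43. 43⁻¹ ≡ 44 (mod 61), so λ ≡ 5·44 ≡ 37.
  x = λ² - 59 - 59 = 1369 - 118 ≡ 31; y = λ·(59 - 31) - 52 ≡ 8. → (31, 8)
double: tangent at (31, 8): λ = (3·31² + 54)/(2·8) ≡ 9/16. 16⁻¹ ≡ 42 (mod 61), so λ ≡ 9·42 ≡ 12.
  x = λ² - 31 - 31 = 144 - 62 ≡ 21; y = λ·(31 - 21) - 8 ≡ 51. → (21, 51)

(21, 51)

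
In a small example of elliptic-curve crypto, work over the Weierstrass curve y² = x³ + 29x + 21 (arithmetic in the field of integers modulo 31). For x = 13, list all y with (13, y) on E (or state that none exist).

x³ + 29x + 21 = 2595 ≡ 22 (mod 31).
22 is a non-residue mod 31; no y exists.

none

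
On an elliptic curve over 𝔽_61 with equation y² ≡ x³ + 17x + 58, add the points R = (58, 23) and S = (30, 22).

(0, 27)

(58, 23) + (30, 22). λ = (22 - 23)/(30 - 58) ≡ 60/33 mod 61. 33⁻¹ ≡ 37 (mod 61), so λ ≡ 24.
  x = λ² - 58 - 30 = 576 - 88 ≡ 0; y = λ·(58 - 0) - 23 ≡ 27. → (0, 27)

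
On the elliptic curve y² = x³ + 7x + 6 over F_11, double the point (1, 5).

(10, 8)

tangent at (1, 5): λ = (3·1² + 7)/(2·5) ≡ 10/10. 10⁻¹ ≡ 10 (mod 11) since 10·10 = 100 ≡ 1, so λ ≡ 10·10 ≡ 1.
  x = λ² - 1 - 1 = 1 - 2 ≡ 10; y = λ·(1 - 10) - 5 ≡ 8. → (10, 8)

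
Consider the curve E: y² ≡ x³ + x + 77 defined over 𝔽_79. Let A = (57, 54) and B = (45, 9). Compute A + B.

(57, 54) + (45, 9). λ = (9 - 54)/(45 - 57) ≡ 34/67 mod 79. 67⁻¹ ≡ 46 (mod 79), so λ ≡ 63.
  x = λ² - 57 - 45 = 3969 - 102 ≡ 75; y = λ·(57 - 75) - 54 ≡ 76. → (75, 76)

(75, 76)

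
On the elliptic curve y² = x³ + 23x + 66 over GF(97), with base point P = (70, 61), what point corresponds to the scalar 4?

(71, 82)

Repeated addition: build up to 4P.
2P: tangent at (70, 61): λ = (3·70² + 23)/(2·61) ≡ 76/25. 25⁻¹ ≡ 66 (mod 97), so λ ≡ 76·66 ≡ 69.
  x = λ² - 70 - 70 = 4761 - 140 ≡ 62; y = λ·(70 - 62) - 61 ≡ 6. → (62, 6)
3P: (62, 6) + (70, 61). λ = (61 - 6)/(70 - 62) ≡ 55/8 mod 97. 8⁻¹ ≡ 85 (mod 97) since 8·85 = 680 ≡ 1, so λ ≡ 19.
  x = λ² - 62 - 70 = 361 - 132 ≡ 35; y = λ·(62 - 35) - 6 ≡ 22. → (35, 22)
4P: (35, 22) + (70, 61). λ = (61 - 22)/(70 - 35) ≡ 39/35 mod 97. 35⁻¹ ≡ 61 (mod 97), so λ ≡ 51.
  x = λ² - 35 - 70 = 2601 - 105 ≡ 71; y = λ·(35 - 71) - 22 ≡ 82. → (71, 82)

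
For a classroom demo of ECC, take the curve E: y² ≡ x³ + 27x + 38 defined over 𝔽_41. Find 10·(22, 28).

(29, 35)

Write P = (22, 28).
Repeated addition: build up to 10P.
2P: tangent at (22, 28): λ = (3·22² + 27)/(2·28) ≡ 3/15. 15⁻¹ ≡ 11 (mod 41), so λ ≡ 3·11 ≡ 33.
  x = λ² - 22 - 22 = 1089 - 44 ≡ 20; y = λ·(22 - 20) - 28 ≡ 38. → (20, 38)
3P: (20, 38) + (22, 28). λ = (28 - 38)/(22 - 20) ≡ 31/2 mod 41. 2⁻¹ ≡ 21 (mod 41) since 2·21 = 42 ≡ 1, so λ ≡ 36.
  x = λ² - 20 - 22 = 1296 - 42 ≡ 24; y = λ·(20 - 24) - 38 ≡ 23. → (24, 23)
4P: (24, 23) + (22, 28). λ = (28 - 23)/(22 - 24) ≡ 5/39 mod 41. 39⁻¹ ≡ 20 (mod 41) since 39·20 = 780 ≡ 1, so λ ≡ 18.
  x = λ² - 24 - 22 = 324 - 46 ≡ 32; y = λ·(24 - 32) - 23 ≡ 38. → (32, 38)
5P: (32, 38) + (22, 28). λ = (28 - 38)/(22 - 32) ≡ 31/31 mod 41. 31⁻¹ ≡ 4 (mod 41), so λ ≡ 1.
  x = λ² - 32 - 22 = 1 - 54 ≡ 29; y = λ·(32 - 29) - 38 ≡ 6. → (29, 6)
6P: (29, 6) + (22, 28). λ = (28 - 6)/(22 - 29) ≡ 22/34 mod 41. 34⁻¹ ≡ 35 (mod 41) since 34·35 = 1190 ≡ 1, so λ ≡ 32.
  x = λ² - 29 - 22 = 1024 - 51 ≡ 30; y = λ·(29 - 30) - 6 ≡ 3. → (30, 3)
7P: (30, 3) + (22, 28). λ = (28 - 3)/(22 - 30) ≡ 25/33 mod 41. 33⁻¹ ≡ 5 (mod 41), so λ ≡ 2.
  x = λ² - 30 - 22 = 4 - 52 ≡ 34; y = λ·(30 - 34) - 3 ≡ 30. → (34, 30)
8P: (34, 30) + (22, 28). λ = (28 - 30)/(22 - 34) ≡ 39/29 mod 41. 29⁻¹ ≡ 17 (mod 41) since 29·17 = 493 ≡ 1, so λ ≡ 7.
  x = λ² - 34 - 22 = 49 - 56 ≡ 34; y = λ·(34 - 34) - 30 ≡ 11. → (34, 11)
9P: (34, 11) + (22, 28). λ = (28 - 11)/(22 - 34) ≡ 17/29 mod 41. 29⁻¹ ≡ 17 (mod 41), so λ ≡ 2.
  x = λ² - 34 - 22 = 4 - 56 ≡ 30; y = λ·(34 - 30) - 11 ≡ 38. → (30, 38)
10P: (30, 38) + (22, 28). λ = (28 - 38)/(22 - 30) ≡ 31/33 mod 41. 33⁻¹ ≡ 5 (mod 41), so λ ≡ 32.
  x = λ² - 30 - 22 = 1024 - 52 ≡ 29; y = λ·(30 - 29) - 38 ≡ 35. → (29, 35)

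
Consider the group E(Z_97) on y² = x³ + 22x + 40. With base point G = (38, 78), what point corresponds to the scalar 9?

(81, 65)

Repeated addition: build up to 9G.
2G: tangent at (38, 78): λ = (3·38² + 22)/(2·78) ≡ 86/59. 59⁻¹ ≡ 74 (mod 97) since 59·74 = 4366 ≡ 1, so λ ≡ 86·74 ≡ 59.
  x = λ² - 38 - 38 = 3481 - 76 ≡ 10; y = λ·(38 - 10) - 78 ≡ 22. → (10, 22)
3G: (10, 22) + (38, 78). λ = (78 - 22)/(38 - 10) ≡ 56/28 mod 97. 28⁻¹ ≡ 52 (mod 97), so λ ≡ 2.
  x = λ² - 10 - 38 = 4 - 48 ≡ 53; y = λ·(10 - 53) - 22 ≡ 86. → (53, 86)
4G: (53, 86) + (38, 78). λ = (78 - 86)/(38 - 53) ≡ 89/82 mod 97. 82⁻¹ ≡ 84 (mod 97), so λ ≡ 7.
  x = λ² - 53 - 38 = 49 - 91 ≡ 55; y = λ·(53 - 55) - 86 ≡ 94. → (55, 94)
5G: (55, 94) + (38, 78). λ = (78 - 94)/(38 - 55) ≡ 81/80 mod 97. 80⁻¹ ≡ 57 (mod 97), so λ ≡ 58.
  x = λ² - 55 - 38 = 3364 - 93 ≡ 70; y = λ·(55 - 70) - 94 ≡ 6. → (70, 6)
6G: (70, 6) + (38, 78). λ = (78 - 6)/(38 - 70) ≡ 72/65 mod 97. 65⁻¹ ≡ 3 (mod 97), so λ ≡ 22.
  x = λ² - 70 - 38 = 484 - 108 ≡ 85; y = λ·(70 - 85) - 6 ≡ 52. → (85, 52)
7G: (85, 52) + (38, 78). λ = (78 - 52)/(38 - 85) ≡ 26/50 mod 97. 50⁻¹ ≡ 33 (mod 97), so λ ≡ 82.
  x = λ² - 85 - 38 = 6724 - 123 ≡ 5; y = λ·(85 - 5) - 52 ≡ 9. → (5, 9)
8G: (5, 9) + (38, 78). λ = (78 - 9)/(38 - 5) ≡ 69/33 mod 97. 33⁻¹ ≡ 50 (mod 97), so λ ≡ 55.
  x = λ² - 5 - 38 = 3025 - 43 ≡ 72; y = λ·(5 - 72) - 9 ≡ 89. → (72, 89)
9G: (72, 89) + (38, 78). λ = (78 - 89)/(38 - 72) ≡ 86/63 mod 97. 63⁻¹ ≡ 77 (mod 97) since 63·77 = 4851 ≡ 1, so λ ≡ 26.
  x = λ² - 72 - 38 = 676 - 110 ≡ 81; y = λ·(72 - 81) - 89 ≡ 65. → (81, 65)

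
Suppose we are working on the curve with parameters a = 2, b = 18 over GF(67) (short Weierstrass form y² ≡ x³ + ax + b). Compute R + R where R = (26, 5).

(19, 9)

tangent at (26, 5): λ = (3·26² + 2)/(2·5) ≡ 20/10. 10⁻¹ ≡ 47 (mod 67) since 10·47 = 470 ≡ 1, so λ ≡ 20·47 ≡ 2.
  x = λ² - 26 - 26 = 4 - 52 ≡ 19; y = λ·(26 - 19) - 5 ≡ 9. → (19, 9)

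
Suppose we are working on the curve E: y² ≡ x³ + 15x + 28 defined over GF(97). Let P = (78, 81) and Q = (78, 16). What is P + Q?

The two points share x = 78 and their y-coordinates satisfy 81 + 16 ≡ 0 (mod 97), so they are inverses. Their sum is O.

O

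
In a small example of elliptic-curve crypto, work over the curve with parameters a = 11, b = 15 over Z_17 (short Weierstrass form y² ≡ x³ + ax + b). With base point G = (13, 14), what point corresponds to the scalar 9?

(5, 5)

Double-and-add on 9 = (1001)₂. Start with G = (13, 14) for the leading 1-bit.
double: tangent at (13, 14): λ = (3·13² + 11)/(2·14) ≡ 8/11. 11⁻¹ ≡ 14 (mod 17) since 11·14 = 154 ≡ 1, so λ ≡ 8·14 ≡ 10.
  x = λ² - 13 - 13 = 100 - 26 ≡ 6; y = λ·(13 - 6) - 14 ≡ 5. → (6, 5)
double: tangent at (6, 5): λ = (3·6² + 11)/(2·5) ≡ 0/10. 10⁻¹ ≡ 12 (mod 17) since 10·12 = 120 ≡ 1, so λ ≡ 0·12 ≡ 0.
  x = λ² - 6 - 6 = 0 - 12 ≡ 5; y = λ·(6 - 5) - 5 ≡ 12. → (5, 12)
double: tangent at (5, 12): λ = (3·5² + 11)/(2·12) ≡ 1/7. 7⁻¹ ≡ 5 (mod 17), so λ ≡ 1·5 ≡ 5.
  x = λ² - 5 - 5 = 25 - 10 ≡ 15; y = λ·(5 - 15) - 12 ≡ 6. → (15, 6)
add G: (15, 6) + (13, 14). λ = (14 - 6)/(13 - 15) ≡ 8/15 mod 17. 15⁻¹ ≡ 8 (mod 17), so λ ≡ 13.
  x = λ² - 15 - 13 = 169 - 28 ≡ 5; y = λ·(15 - 5) - 6 ≡ 5. → (5, 5)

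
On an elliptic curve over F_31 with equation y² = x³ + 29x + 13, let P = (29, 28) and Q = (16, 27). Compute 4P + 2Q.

First 4P:
Double-and-add on 4 = (100)₂. Start with P = (29, 28) for the leading 1-bit.
double: tangent at (29, 28): λ = (3·29² + 29)/(2·28) ≡ 10/25. 25⁻¹ ≡ 5 (mod 31), so λ ≡ 10·5 ≡ 19.
  x = λ² - 29 - 29 = 361 - 58 ≡ 24; y = λ·(29 - 24) - 28 ≡ 5. → (24, 5)
double: tangent at (24, 5): λ = (3·24² + 29)/(2·5) ≡ 21/10. 10⁻¹ ≡ 28 (mod 31) since 10·28 = 280 ≡ 1, so λ ≡ 21·28 ≡ 30.
  x = λ² - 24 - 24 = 900 - 48 ≡ 15; y = λ·(24 - 15) - 5 ≡ 17. → (15, 17)
4P = (15, 17).
Next 2Q:
Repeated addition: build up to 2Q.
2Q: tangent at (16, 27): λ = (3·16² + 29)/(2·27) ≡ 22/23. 23⁻¹ ≡ 27 (mod 31), so λ ≡ 22·27 ≡ 5.
  x = λ² - 16 - 16 = 25 - 32 ≡ 24; y = λ·(16 - 24) - 27 ≡ 26. → (24, 26)
2Q = (24, 26).
Finally 4P + 2Q:
(15, 17) + (24, 26). λ = (26 - 17)/(24 - 15) ≡ 9/9 mod 31. 9⁻¹ ≡ 7 (mod 31), so λ ≡ 1.
  x = λ² - 15 - 24 = 1 - 39 ≡ 24; y = λ·(15 - 24) - 17 ≡ 5. → (24, 5)

(24, 5)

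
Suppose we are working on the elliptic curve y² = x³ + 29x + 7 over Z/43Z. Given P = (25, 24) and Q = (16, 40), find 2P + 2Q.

(18, 30)

First 2P:
Repeated addition: build up to 2P.
2P: tangent at (25, 24): λ = (3·25² + 29)/(2·24) ≡ 12/5. 5⁻¹ ≡ 26 (mod 43) since 5·26 = 130 ≡ 1, so λ ≡ 12·26 ≡ 11.
  x = λ² - 25 - 25 = 121 - 50 ≡ 28; y = λ·(25 - 28) - 24 ≡ 29. → (28, 29)
2P = (28, 29).
Next 2Q:
Repeated addition: build up to 2Q.
2Q: tangent at (16, 40): λ = (3·16² + 29)/(2·40) ≡ 23/37. 37⁻¹ ≡ 7 (mod 43), so λ ≡ 23·7 ≡ 32.
  x = λ² - 16 - 16 = 1024 - 32 ≡ 3; y = λ·(16 - 3) - 40 ≡ 32. → (3, 32)
2Q = (3, 32).
Finally 2P + 2Q:
(28, 29) + (3, 32). λ = (32 - 29)/(3 - 28) ≡ 3/18 mod 43. 18⁻¹ ≡ 12 (mod 43), so λ ≡ 36.
  x = λ² - 28 - 3 = 1296 - 31 ≡ 18; y = λ·(28 - 18) - 29 ≡ 30. → (18, 30)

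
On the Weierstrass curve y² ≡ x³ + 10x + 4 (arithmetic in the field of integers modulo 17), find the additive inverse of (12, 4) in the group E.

-(12, 4) = (12, -4 mod 17) = (12, 13).

(12, 13)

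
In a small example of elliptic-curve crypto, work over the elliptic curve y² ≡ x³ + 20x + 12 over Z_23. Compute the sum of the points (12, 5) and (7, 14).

(10, 19)

(12, 5) + (7, 14). λ = (14 - 5)/(7 - 12) ≡ 9/18 mod 23. 18⁻¹ ≡ 9 (mod 23) since 18·9 = 162 ≡ 1, so λ ≡ 12.
  x = λ² - 12 - 7 = 144 - 19 ≡ 10; y = λ·(12 - 10) - 5 ≡ 19. → (10, 19)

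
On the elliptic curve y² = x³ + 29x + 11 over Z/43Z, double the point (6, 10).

(26, 25)

tangent at (6, 10): λ = (3·6² + 29)/(2·10) ≡ 8/20. 20⁻¹ ≡ 28 (mod 43), so λ ≡ 8·28 ≡ 9.
  x = λ² - 6 - 6 = 81 - 12 ≡ 26; y = λ·(6 - 26) - 10 ≡ 25. → (26, 25)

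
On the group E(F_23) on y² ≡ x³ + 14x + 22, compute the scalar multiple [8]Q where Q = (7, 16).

Repeated addition: build up to 8Q.
2Q: tangent at (7, 16): λ = (3·7² + 14)/(2·16) ≡ 0/9. 9⁻¹ ≡ 18 (mod 23), so λ ≡ 0·18 ≡ 0.
  x = λ² - 7 - 7 = 0 - 14 ≡ 9; y = λ·(7 - 9) - 16 ≡ 7. → (9, 7)
3Q: (9, 7) + (7, 16). λ = (16 - 7)/(7 - 9) ≡ 9/21 mod 23. 21⁻¹ ≡ 11 (mod 23) since 21·11 = 231 ≡ 1, so λ ≡ 7.
  x = λ² - 9 - 7 = 49 - 16 ≡ 10; y = λ·(9 - 10) - 7 ≡ 9. → (10, 9)
4Q: (10, 9) + (7, 16). λ = (16 - 9)/(7 - 10) ≡ 7/20 mod 23. 20⁻¹ ≡ 15 (mod 23), so λ ≡ 13.
  x = λ² - 10 - 7 = 169 - 17 ≡ 14; y = λ·(10 - 14) - 9 ≡ 8. → (14, 8)
5Q: (14, 8) + (7, 16). λ = (16 - 8)/(7 - 14) ≡ 8/16 mod 23. 16⁻¹ ≡ 13 (mod 23), so λ ≡ 12.
  x = λ² - 14 - 7 = 144 - 21 ≡ 8; y = λ·(14 - 8) - 8 ≡ 18. → (8, 18)
6Q: (8, 18) + (7, 16). λ = (16 - 18)/(7 - 8) ≡ 21/22 mod 23. 22⁻¹ ≡ 22 (mod 23), so λ ≡ 2.
  x = λ² - 8 - 7 = 4 - 15 ≡ 12; y = λ·(8 - 12) - 18 ≡ 20. → (12, 20)
7Q: (12, 20) + (7, 16). λ = (16 - 20)/(7 - 12) ≡ 19/18 mod 23. 18⁻¹ ≡ 9 (mod 23), so λ ≡ 10.
  x = λ² - 12 - 7 = 100 - 19 ≡ 12; y = λ·(12 - 12) - 20 ≡ 3. → (12, 3)
8Q: (12, 3) + (7, 16). λ = (16 - 3)/(7 - 12) ≡ 13/18 mod 23. 18⁻¹ ≡ 9 (mod 23), so λ ≡ 2.
  x = λ² - 12 - 7 = 4 - 19 ≡ 8; y = λ·(12 - 8) - 3 ≡ 5. → (8, 5)

(8, 5)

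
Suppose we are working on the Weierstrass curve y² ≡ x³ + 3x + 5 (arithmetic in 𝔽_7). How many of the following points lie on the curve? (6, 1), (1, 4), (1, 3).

(6, 1): 1² ≡ 1, rhs ≡ 1 → on.
(1, 4): 4² ≡ 2, rhs ≡ 2 → on.
(1, 3): 3² ≡ 2, rhs ≡ 2 → on.

3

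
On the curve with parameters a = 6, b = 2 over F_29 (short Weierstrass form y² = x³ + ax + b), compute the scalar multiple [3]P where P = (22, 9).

(11, 23)

Repeated addition: build up to 3P.
2P: tangent at (22, 9): λ = (3·22² + 6)/(2·9) ≡ 8/18. 18⁻¹ ≡ 21 (mod 29) since 18·21 = 378 ≡ 1, so λ ≡ 8·21 ≡ 23.
  x = λ² - 22 - 22 = 529 - 44 ≡ 21; y = λ·(22 - 21) - 9 ≡ 14. → (21, 14)
3P: (21, 14) + (22, 9). λ = (9 - 14)/(22 - 21) ≡ 24/1 mod 29. 1⁻¹ ≡ 1 (mod 29), so λ ≡ 24.
  x = λ² - 21 - 22 = 576 - 43 ≡ 11; y = λ·(21 - 11) - 14 ≡ 23. → (11, 23)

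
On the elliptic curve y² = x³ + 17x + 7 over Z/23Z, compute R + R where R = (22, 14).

(18, 2)

tangent at (22, 14): λ = (3·22² + 17)/(2·14) ≡ 20/5. 5⁻¹ ≡ 14 (mod 23), so λ ≡ 20·14 ≡ 4.
  x = λ² - 22 - 22 = 16 - 44 ≡ 18; y = λ·(22 - 18) - 14 ≡ 2. → (18, 2)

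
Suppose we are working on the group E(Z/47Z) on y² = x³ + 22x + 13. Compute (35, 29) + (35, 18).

O

The two points share x = 35 and their y-coordinates satisfy 29 + 18 ≡ 0 (mod 47), so they are inverses. Their sum is O.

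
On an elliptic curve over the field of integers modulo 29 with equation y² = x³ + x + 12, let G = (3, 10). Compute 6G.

(15, 3)

Repeated addition: build up to 6G.
2G: tangent at (3, 10): λ = (3·3² + 1)/(2·10) ≡ 28/20. 20⁻¹ ≡ 16 (mod 29) since 20·16 = 320 ≡ 1, so λ ≡ 28·16 ≡ 13.
  x = λ² - 3 - 3 = 169 - 6 ≡ 18; y = λ·(3 - 18) - 10 ≡ 27. → (18, 27)
3G: (18, 27) + (3, 10). λ = (10 - 27)/(3 - 18) ≡ 12/14 mod 29. 14⁻¹ ≡ 27 (mod 29), so λ ≡ 5.
  x = λ² - 18 - 3 = 25 - 21 ≡ 4; y = λ·(18 - 4) - 27 ≡ 14. → (4, 14)
4G: (4, 14) + (3, 10). λ = (10 - 14)/(3 - 4) ≡ 25/28 mod 29. 28⁻¹ ≡ 28 (mod 29) since 28·28 = 784 ≡ 1, so λ ≡ 4.
  x = λ² - 4 - 3 = 16 - 7 ≡ 9; y = λ·(4 - 9) - 14 ≡ 24. → (9, 24)
5G: (9, 24) + (3, 10). λ = (10 - 24)/(3 - 9) ≡ 15/23 mod 29. 23⁻¹ ≡ 24 (mod 29), so λ ≡ 12.
  x = λ² - 9 - 3 = 144 - 12 ≡ 16; y = λ·(9 - 16) - 24 ≡ 8. → (16, 8)
6G: (16, 8) + (3, 10). λ = (10 - 8)/(3 - 16) ≡ 2/16 mod 29. 16⁻¹ ≡ 20 (mod 29) since 16·20 = 320 ≡ 1, so λ ≡ 11.
  x = λ² - 16 - 3 = 121 - 19 ≡ 15; y = λ·(16 - 15) - 8 ≡ 3. → (15, 3)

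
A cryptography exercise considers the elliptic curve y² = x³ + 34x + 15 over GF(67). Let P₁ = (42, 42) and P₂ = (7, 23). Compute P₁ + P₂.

(37, 66)

(42, 42) + (7, 23). λ = (23 - 42)/(7 - 42) ≡ 48/32 mod 67. 32⁻¹ ≡ 44 (mod 67), so λ ≡ 35.
  x = λ² - 42 - 7 = 1225 - 49 ≡ 37; y = λ·(42 - 37) - 42 ≡ 66. → (37, 66)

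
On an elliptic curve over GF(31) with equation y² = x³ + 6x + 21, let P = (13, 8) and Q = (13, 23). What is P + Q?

O

The two points share x = 13 and their y-coordinates satisfy 8 + 23 ≡ 0 (mod 31), so they are inverses. Their sum is O.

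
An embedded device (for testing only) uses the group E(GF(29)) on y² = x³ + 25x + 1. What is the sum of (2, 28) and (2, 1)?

The two points share x = 2 and their y-coordinates satisfy 28 + 1 ≡ 0 (mod 29), so they are inverses. Their sum is the point at infinity.

O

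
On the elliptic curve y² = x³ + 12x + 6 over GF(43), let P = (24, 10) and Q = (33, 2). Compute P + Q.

(24, 10) + (33, 2). λ = (2 - 10)/(33 - 24) ≡ 35/9 mod 43. 9⁻¹ ≡ 24 (mod 43) since 9·24 = 216 ≡ 1, so λ ≡ 23.
  x = λ² - 24 - 33 = 529 - 57 ≡ 42; y = λ·(24 - 42) - 10 ≡ 6. → (42, 6)

(42, 6)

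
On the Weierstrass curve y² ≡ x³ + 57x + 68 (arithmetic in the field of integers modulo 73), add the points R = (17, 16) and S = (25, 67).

(34, 49)

(17, 16) + (25, 67). λ = (67 - 16)/(25 - 17) ≡ 51/8 mod 73. 8⁻¹ ≡ 64 (mod 73) since 8·64 = 512 ≡ 1, so λ ≡ 52.
  x = λ² - 17 - 25 = 2704 - 42 ≡ 34; y = λ·(17 - 34) - 16 ≡ 49. → (34, 49)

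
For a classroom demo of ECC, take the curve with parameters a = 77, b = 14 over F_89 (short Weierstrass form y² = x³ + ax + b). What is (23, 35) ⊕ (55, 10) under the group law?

(23, 35) + (55, 10). λ = (10 - 35)/(55 - 23) ≡ 64/32 mod 89. 32⁻¹ ≡ 64 (mod 89), so λ ≡ 2.
  x = λ² - 23 - 55 = 4 - 78 ≡ 15; y = λ·(23 - 15) - 35 ≡ 70. → (15, 70)

(15, 70)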